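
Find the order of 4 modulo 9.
Powers of 4 mod 9: 4^1≡4, 4^2≡7, 4^3≡1. Order = 3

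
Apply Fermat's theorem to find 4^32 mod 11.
By Fermat: 4^{10} ≡ 1 mod 11. 32 = 3×10 + 2. So 4^{32} ≡ 4^{2} ≡ 5 mod 11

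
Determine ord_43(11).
Powers of 11 mod 43: 11^1≡11, 11^2≡35, 11^3≡41, 11^4≡21, 11^5≡16, 11^6≡4, 11^7≡1. Order = 7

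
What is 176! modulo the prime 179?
(178)! = (176)! × (177) × (178) ≡ -1 mod 179. So (176)! ≡ -1 × [(178)(177)]^(-1) ≡ 89 mod 179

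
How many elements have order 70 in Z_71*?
There are φ(71-1) = φ(70) = 24 primitive roots modulo 71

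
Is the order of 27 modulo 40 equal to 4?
Powers of 27 mod 40: 27^1≡27, 27^2≡9, 27^3≡3, 27^4≡1. First k with 27^k≡1 is k=4. Yes, ord_40(27) = 4.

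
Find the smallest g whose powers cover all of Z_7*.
g = 3. For each prime q|6: 3^{3}≡6, 3^{2}≡2, none ≡ 1, so ord_7(3) = 6 and 3 is a primitive root.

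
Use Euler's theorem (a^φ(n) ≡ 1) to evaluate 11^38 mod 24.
By Euler: 11^{8} ≡ 1 (mod 24) since gcd(11, 24) = 1. 38 = 4×8 + 6. So 11^{38} ≡ 11^{6} ≡ 1 (mod 24)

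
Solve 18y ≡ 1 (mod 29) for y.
Since 29 is prime, by Fermat 18^(-1) ≡ 18^{27} ≡ 21 (mod 29). Verify: 18 × 21 = 378 ≡ 1 (mod 29)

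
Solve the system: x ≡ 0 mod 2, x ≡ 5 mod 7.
M = 2 × 7 = 14. M₁ = 7, y₁ ≡ 1 mod 2. M₂ = 2, y₂ ≡ 4 mod 7. x = 0×7×1 + 5×2×4 ≡ 12 mod 14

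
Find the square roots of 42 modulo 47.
The square roots of 42 mod 47 are 18 and 29. Verify: 18² = 324 ≡ 42 (mod 47)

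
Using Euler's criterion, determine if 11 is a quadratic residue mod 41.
By Euler's criterion: 11^{20} ≡ 40 mod 41. Since this equals -1 (≡ 40), 11 is not a QR.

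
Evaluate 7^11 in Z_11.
Using Fermat: 7^{10} ≡ 1 (mod 11). 11 ≡ 1 (mod 10). So 7^{11} ≡ 7^{1} ≡ 7 (mod 11)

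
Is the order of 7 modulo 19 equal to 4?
Powers of 7 mod 19: 7^1≡7, 7^2≡11, 7^3≡1. Already 7^3≡1, so the order is 3 < 4. No, the actual order is 3.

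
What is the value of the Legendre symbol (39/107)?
(39/107) = 39^{53} mod 107 = 1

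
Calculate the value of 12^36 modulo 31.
Using Fermat: 12^{30} ≡ 1 mod 31. 36 ≡ 6 mod 30. So 12^{36} ≡ 12^{6} ≡ 2 mod 31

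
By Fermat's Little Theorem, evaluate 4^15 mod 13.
By Fermat: 4^{12} ≡ 1 (mod 13). So 4^{15} = 4^{12} · 4^{3} ≡ 4^{3} ≡ 12 (mod 13)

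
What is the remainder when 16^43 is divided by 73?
By repeated squaring mod 73: 16^{1}≡16, 16^{2}≡37, 16^{4}≡55, 16^{8}≡32, 16^{16}≡2, 16^{32}≡4. Then 16^{43} = 16^{32+8+2+1} ≡ 4 × 32 × 37 × 16 ≡ 2 mod 73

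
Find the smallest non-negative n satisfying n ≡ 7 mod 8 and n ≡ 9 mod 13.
M = 8 × 13 = 104. M₁ = 13, y₁ ≡ 5 mod 8. M₂ = 8, y₂ ≡ 5 mod 13. n = 7×13×5 + 9×8×5 ≡ 87 mod 104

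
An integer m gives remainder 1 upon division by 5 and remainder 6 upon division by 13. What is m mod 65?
M = 5 × 13 = 65. M₁ = 13, y₁ ≡ 2 mod 5. M₂ = 5, y₂ ≡ 8 mod 13. m = 1×13×2 + 6×5×8 ≡ 6 mod 65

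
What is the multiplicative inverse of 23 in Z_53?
Since 53 is prime, by Fermat 23^(-1) ≡ 23^{51} ≡ 30 mod 53. Verify: 23 × 30 = 690 ≡ 1 mod 53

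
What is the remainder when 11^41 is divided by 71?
By repeated squaring (mod 71): 11^{1}≡11, 11^{2}≡50, 11^{4}≡15, 11^{8}≡12, 11^{16}≡2, 11^{32}≡4. Then 11^{41} = 11^{32+8+1} ≡ 4 × 12 × 11 ≡ 31 (mod 71)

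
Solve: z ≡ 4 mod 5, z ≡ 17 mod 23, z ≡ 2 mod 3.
M = 5 × 23 × 3 = 345. M₁ = 69, y₁ ≡ 4 mod 5. M₂ = 15, y₂ ≡ 20 mod 23. M₃ = 115, y₃ ≡ 1 mod 3. z = 4×69×4 + 17×15×20 + 2×115×1 ≡ 224 mod 345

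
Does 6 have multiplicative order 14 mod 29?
Powers of 6 mod 29: 6^1≡6, 6^2≡7, 6^3≡13, 6^4≡20, 6^5≡4, 6^6≡24, 6^7≡28, 6^8≡23, 6^9≡22, 6^10≡16, 6^11≡9, 6^12≡25, 6^13≡5, 6^14≡1. First k with 6^k≡1 is k=14. Yes, ord_29(6) = 14.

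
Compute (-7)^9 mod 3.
Using Fermat: (-7)^{2} ≡ 1 (mod 3). 9 ≡ 1 (mod 2). So (-7)^{9} ≡ (-7)^{1} ≡ 2 (mod 3)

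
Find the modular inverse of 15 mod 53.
Since 53 is prime, by Fermat 15^(-1) ≡ 15^{51} ≡ 46 (mod 53). Verify: 15 × 46 = 690 ≡ 1 (mod 53)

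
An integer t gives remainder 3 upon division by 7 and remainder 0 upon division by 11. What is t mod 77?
M = 7 × 11 = 77. M₁ = 11, y₁ ≡ 2 mod 7. M₂ = 7, y₂ ≡ 8 mod 11. t = 3×11×2 + 0×7×8 ≡ 66 mod 77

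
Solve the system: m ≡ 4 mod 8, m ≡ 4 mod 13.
M = 8 × 13 = 104. M₁ = 13, y₁ ≡ 5 mod 8. M₂ = 8, y₂ ≡ 5 mod 13. m = 4×13×5 + 4×8×5 ≡ 4 mod 104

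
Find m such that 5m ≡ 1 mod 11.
Since 11 is prime, by Fermat 5^(-1) ≡ 5^{9} ≡ 9 mod 11. Verify: 5 × 9 = 45 ≡ 1 mod 11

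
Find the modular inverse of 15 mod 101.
Since 101 is prime, by Fermat 15^(-1) ≡ 15^{99} ≡ 27 mod 101. Verify: 15 × 27 = 405 ≡ 1 mod 101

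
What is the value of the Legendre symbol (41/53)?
(41/53) = 41^{26} mod 53 = -1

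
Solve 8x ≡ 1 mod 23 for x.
Since 23 is prime, by Fermat 8^(-1) ≡ 8^{21} ≡ 3 mod 23. Verify: 8 × 3 = 24 ≡ 1 mod 23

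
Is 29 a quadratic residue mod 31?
By Euler's criterion: 29^{15} ≡ 30 mod 31. Since this equals -1 (≡ 30), 29 is not a QR.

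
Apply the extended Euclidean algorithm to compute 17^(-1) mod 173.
Extended GCD: 17(-61) + 173(6) = 1. So 17^(-1) ≡ -61 ≡ 112 (mod 173). Verify: 17 × 112 = 1904 ≡ 1 (mod 173)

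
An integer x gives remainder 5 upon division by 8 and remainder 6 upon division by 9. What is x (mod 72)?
M = 8 × 9 = 72. M₁ = 9, y₁ ≡ 1 (mod 8). M₂ = 8, y₂ ≡ 8 (mod 9). x = 5×9×1 + 6×8×8 ≡ 69 (mod 72)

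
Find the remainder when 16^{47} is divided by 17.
By Fermat: 16^{16} ≡ 1 mod 17. 47 = 2×16 + 15. So 16^{47} ≡ 16^{15} ≡ 16 mod 17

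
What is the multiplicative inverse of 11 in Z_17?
Since 17 is prime, by Fermat 11^(-1) ≡ 11^{15} ≡ 14 (mod 17). Verify: 11 × 14 = 154 ≡ 1 (mod 17)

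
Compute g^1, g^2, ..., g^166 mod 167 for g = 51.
51^1, 51^2, ..., 51^{166} mod 167: [51, 96, 53, 31, 78, 137, 140, 126, 80, 72, 165, 65, 142, 61, 105, 11, 60, 54, 82, 7, 23, 4, 37, 50, 45, 124, 145, 47, 59, 3, 153, 121, 159, 93, 67, 77, 86, 44, 73, 49, 161, 28, 92, 16, 148, 33, 13, 162, 79, 21, 69, 12, 111, 150, 135, 38, 101, 141, 10, 9, 125, 29, 143, 112, 34, 64, 91, 132, 52, 147, 149, 84, 109, 48, 110, 99, 39, 152, 70, 63, 40, 36, 166, 116, 71, 114, 136, 89, 30, 27, 41, 87, 95, 2, 102, 25, 106, 62, 156, 107, 113, 85, 160, 144, 163, 130, 117, 122, 43, 22, 120, 108, 164, 14, 46, 8, 74, 100, 90, 81, 123, 94, 118, 6, 139, 75, 151, 19, 134, 154, 5, 88, 146, 98, 155, 56, 17, 32, 129, 66, 26, 157, 158, 42, 138, 24, 55, 133, 103, 76, 35, 115, 20, 18, 83, 58, 119, 57, 68, 128, 15, 97, 104, 127, 131, 1]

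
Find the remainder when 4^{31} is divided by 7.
By Fermat: 4^{6} ≡ 1 mod 7. 31 = 5×6 + 1. So 4^{31} ≡ 4^{1} ≡ 4 mod 7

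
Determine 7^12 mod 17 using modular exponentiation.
By repeated squaring mod 17: 7^{1}≡7, 7^{2}≡15, 7^{4}≡4, 7^{8}≡16. Then 7^{12} = 7^{8+4} ≡ 16 × 4 ≡ 13 mod 17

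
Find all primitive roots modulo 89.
There are φ(88) = 40 primitive roots mod 89: {3, 6, 7, 13, 14, 15, 19, 23, 24, 26, 27, 28, 29, 30, 31, 33, 35, 38, 41, 43, 46, 48, 51, 54, 56, 58, 59, 60, 61, 62, 63, 65, 66, 70, 74, 75, 76, 82, 83, 86}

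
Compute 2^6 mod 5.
Using Fermat: 2^{4} ≡ 1 (mod 5). 6 ≡ 2 (mod 4). So 2^{6} ≡ 2^{2} ≡ 4 (mod 5)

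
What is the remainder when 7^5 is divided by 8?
By repeated squaring (mod 8): 7^{1}≡7, 7^{2}≡1, 7^{4}≡1. Then 7^{5} = 7^{4+1} ≡ 1 × 7 ≡ 7 (mod 8)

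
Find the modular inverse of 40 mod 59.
Since 59 is prime, by Fermat 40^(-1) ≡ 40^{57} ≡ 31 mod 59. Verify: 40 × 31 = 1240 ≡ 1 mod 59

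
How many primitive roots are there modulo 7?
A prime p has φ(p-1) primitive roots; here φ(6) = 2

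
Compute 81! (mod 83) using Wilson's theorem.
(82)! = (81)! × (82) ≡ -1 (mod 83). So (81)! ≡ -1 × (82)^(-1) ≡ (-1)×(-1) = 1 (mod 83)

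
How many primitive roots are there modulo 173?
There are φ(173-1) = φ(172) = 84 primitive roots modulo 173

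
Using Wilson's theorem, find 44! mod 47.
(46)! = (44)! × (45) × (46) ≡ -1 mod 47. So (44)! ≡ -1 × [(46)(45)]^(-1) ≡ 23 mod 47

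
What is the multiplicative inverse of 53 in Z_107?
Since 107 is prime, by Fermat 53^(-1) ≡ 53^{105} ≡ 105 mod 107. Verify: 53 × 105 = 5565 ≡ 1 mod 107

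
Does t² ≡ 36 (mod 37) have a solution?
By Euler's criterion: 36^{18} ≡ 1 (mod 37). Since this equals 1, 36 is a QR.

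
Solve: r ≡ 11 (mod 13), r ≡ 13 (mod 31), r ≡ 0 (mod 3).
M = 13 × 31 × 3 = 1209. M₁ = 93, y₁ ≡ 7 (mod 13). M₂ = 39, y₂ ≡ 4 (mod 31). M₃ = 403, y₃ ≡ 1 (mod 3). r = 11×93×7 + 13×39×4 + 0×403×1 ≡ 726 (mod 1209)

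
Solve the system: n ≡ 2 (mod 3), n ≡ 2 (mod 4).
M = 3 × 4 = 12. M₁ = 4, y₁ ≡ 1 (mod 3). M₂ = 3, y₂ ≡ 3 (mod 4). n = 2×4×1 + 2×3×3 ≡ 2 (mod 12)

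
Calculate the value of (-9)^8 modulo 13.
By repeated squaring mod 13: (-9)^{1}≡4, (-9)^{2}≡3, (-9)^{4}≡9, (-9)^{8}≡3. So (-9)^{8} ≡ 3 mod 13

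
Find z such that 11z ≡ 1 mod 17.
Since 17 is prime, by Fermat 11^(-1) ≡ 11^{15} ≡ 14 mod 17. Verify: 11 × 14 = 154 ≡ 1 mod 17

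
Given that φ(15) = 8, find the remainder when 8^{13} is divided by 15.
By Euler: 8^{8} ≡ 1 (mod 15) since gcd(8, 15) = 1. 13 = 1×8 + 5. So 8^{13} ≡ 8^{5} ≡ 8 (mod 15)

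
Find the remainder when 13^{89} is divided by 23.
By Fermat: 13^{22} ≡ 1 mod 23. 89 = 4×22 + 1. So 13^{89} ≡ 13^{1} ≡ 13 mod 23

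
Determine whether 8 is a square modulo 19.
By Euler's criterion: 8^{9} ≡ 18 (mod 19). Since this equals -1 (≡ 18), 8 is not a QR.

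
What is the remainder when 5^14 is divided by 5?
By repeated squaring mod 5: 5^{1}≡0, 5^{2}≡0, 5^{4}≡0, 5^{8}≡0. Then 5^{14} = 5^{8+4+2} ≡ 0 × 0 × 0 ≡ 0 mod 5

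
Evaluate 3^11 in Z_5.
Using Fermat: 3^{4} ≡ 1 (mod 5). 11 ≡ 3 (mod 4). So 3^{11} ≡ 3^{3} ≡ 2 (mod 5)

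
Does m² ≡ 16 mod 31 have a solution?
By Euler's criterion: 16^{15} ≡ 1 mod 31. Since this equals 1, 16 is a QR.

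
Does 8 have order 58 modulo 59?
ord_59(8) divides 58. For each prime q|58: 8^{29}≡58, 8^{2}≡5, none ≡ 1. So 8 has order 58 and is a primitive root mod 59.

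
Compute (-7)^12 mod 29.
By repeated squaring mod 29: (-7)^{1}≡22, (-7)^{2}≡20, (-7)^{4}≡23, (-7)^{8}≡7. Then (-7)^{12} = (-7)^{8+4} ≡ 7 × 23 ≡ 16 mod 29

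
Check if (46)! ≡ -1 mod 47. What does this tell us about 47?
(46)! mod 47 = 46. Since this equals -1 mod 47, Wilson confirms 47 is prime.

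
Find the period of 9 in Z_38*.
Powers of 9 mod 38: 9^1≡9, 9^2≡5, 9^3≡7, 9^4≡25, 9^5≡35, 9^6≡11, 9^7≡23, 9^8≡17, 9^9≡1. So the order of 9 is 9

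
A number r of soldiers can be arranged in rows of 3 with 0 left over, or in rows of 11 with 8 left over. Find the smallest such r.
M = 3 × 11 = 33. M₁ = 11, y₁ ≡ 2 (mod 3). M₂ = 3, y₂ ≡ 4 (mod 11). r = 0×11×2 + 8×3×4 ≡ 30 (mod 33)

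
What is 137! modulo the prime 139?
(138)! = (137)! × (138) ≡ -1 mod 139. So (137)! ≡ -1 × (138)^(-1) ≡ (-1)×(-1) = 1 mod 139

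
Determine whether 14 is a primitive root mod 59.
ord_59(14) divides 58. For each prime q|58: 14^{29}≡58, 14^{2}≡19, none ≡ 1. So 14 has order 58 and is a primitive root mod 59.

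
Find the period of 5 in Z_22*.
Powers of 5 mod 22: 5^1≡5, 5^2≡3, 5^3≡15, 5^4≡9, 5^5≡1. So the order of 5 is 5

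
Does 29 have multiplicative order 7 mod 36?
Powers of 29 mod 36: 29^1≡29, 29^2≡13, 29^3≡17, 29^4≡25, 29^5≡5, 29^6≡1. Already 29^6≡1, so the order is 6 < 7. No, the actual order is 6.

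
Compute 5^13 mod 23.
By repeated squaring (mod 23): 5^{1}≡5, 5^{2}≡2, 5^{4}≡4, 5^{8}≡16. Then 5^{13} = 5^{8+4+1} ≡ 16 × 4 × 5 ≡ 21 (mod 23)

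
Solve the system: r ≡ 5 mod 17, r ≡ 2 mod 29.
M = 17 × 29 = 493. M₁ = 29, y₁ ≡ 10 mod 17. M₂ = 17, y₂ ≡ 12 mod 29. r = 5×29×10 + 2×17×12 ≡ 379 mod 493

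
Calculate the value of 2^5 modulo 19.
By repeated squaring (mod 19): 2^{1}≡2, 2^{2}≡4, 2^{4}≡16. Then 2^{5} = 2^{4+1} ≡ 16 × 2 ≡ 13 (mod 19)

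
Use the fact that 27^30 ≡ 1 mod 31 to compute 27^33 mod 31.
By Fermat: 27^{30} ≡ 1 mod 31. So 27^{33} = 27^{30} · 27^{3} ≡ 27^{3} ≡ 29 mod 31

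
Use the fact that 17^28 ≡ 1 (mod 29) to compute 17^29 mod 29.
By Fermat: 17^{28} ≡ 1 (mod 29). So 17^{29} = 17^{28} · 17^{1} ≡ 17^{1} ≡ 17 (mod 29)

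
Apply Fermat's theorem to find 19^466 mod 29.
By Fermat: 19^{28} ≡ 1 mod 29. 466 ≡ 18 mod 28. So 19^{466} ≡ 19^{18} ≡ 5 mod 29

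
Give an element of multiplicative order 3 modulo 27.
10 has order 3 mod 27 since 10^{3} ≡ 1 mod 27 and no smaller power works.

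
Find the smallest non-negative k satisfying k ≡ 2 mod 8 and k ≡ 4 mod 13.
M = 8 × 13 = 104. M₁ = 13, y₁ ≡ 5 mod 8. M₂ = 8, y₂ ≡ 5 mod 13. k = 2×13×5 + 4×8×5 ≡ 82 mod 104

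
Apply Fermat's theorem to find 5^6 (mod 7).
By Fermat's Little Theorem, 5^{6} ≡ 1 (mod 7) since 7 is prime and gcd(5, 7) = 1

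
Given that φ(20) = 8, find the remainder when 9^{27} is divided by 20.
By Euler: 9^{8} ≡ 1 mod 20 since gcd(9, 20) = 1. 27 = 3×8 + 3. So 9^{27} ≡ 9^{3} ≡ 9 mod 20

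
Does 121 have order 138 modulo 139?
121^{69} ≡ 1 mod 139 and 69 < 138, so ord_139(121) = 69 ≠ 138 and 121 is not a primitive root.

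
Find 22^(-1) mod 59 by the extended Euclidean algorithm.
Extended GCD: 22(-8) + 59(3) = 1. So 22^(-1) ≡ -8 ≡ 51 mod 59. Verify: 22 × 51 = 1122 ≡ 1 mod 59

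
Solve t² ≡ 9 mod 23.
The square roots of 9 mod 23 are 3 and 20. Verify: 3² = 9 ≡ 9 mod 23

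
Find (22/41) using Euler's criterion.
(22/41) = 22^{20} mod 41 = -1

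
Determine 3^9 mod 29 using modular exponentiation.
By repeated squaring (mod 29): 3^{1}≡3, 3^{2}≡9, 3^{4}≡23, 3^{8}≡7. Then 3^{9} = 3^{8+1} ≡ 7 × 3 ≡ 21 (mod 29)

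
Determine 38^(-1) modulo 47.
Since 47 is prime, by Fermat 38^(-1) ≡ 38^{45} ≡ 26 mod 47. Verify: 38 × 26 = 988 ≡ 1 mod 47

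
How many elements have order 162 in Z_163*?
Number of primitive roots mod 163 = φ(p-1) = φ(162) = 54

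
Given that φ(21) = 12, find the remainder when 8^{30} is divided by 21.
By Euler: 8^{12} ≡ 1 mod 21 since gcd(8, 21) = 1. 30 = 2×12 + 6. So 8^{30} ≡ 8^{6} ≡ 1 mod 21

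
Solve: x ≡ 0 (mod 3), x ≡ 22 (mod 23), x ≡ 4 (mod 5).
M = 3 × 23 × 5 = 345. M₁ = 115, y₁ ≡ 1 (mod 3). M₂ = 15, y₂ ≡ 20 (mod 23). M₃ = 69, y₃ ≡ 4 (mod 5). x = 0×115×1 + 22×15×20 + 4×69×4 ≡ 114 (mod 345)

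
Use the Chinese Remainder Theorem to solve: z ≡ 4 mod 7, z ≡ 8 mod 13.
M = 7 × 13 = 91. M₁ = 13, y₁ ≡ 6 mod 7. M₂ = 7, y₂ ≡ 2 mod 13. z = 4×13×6 + 8×7×2 ≡ 60 mod 91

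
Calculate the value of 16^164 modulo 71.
Using Fermat: 16^{70} ≡ 1 mod 71. 164 ≡ 24 mod 70. So 16^{164} ≡ 16^{24} ≡ 19 mod 71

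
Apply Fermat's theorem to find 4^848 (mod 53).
By Fermat: 4^{52} ≡ 1 (mod 53). 848 ≡ 16 (mod 52). So 4^{848} ≡ 4^{16} ≡ 42 (mod 53)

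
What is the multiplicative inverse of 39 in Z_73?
Since 73 is prime, by Fermat 39^(-1) ≡ 39^{71} ≡ 15 mod 73. Verify: 39 × 15 = 585 ≡ 1 mod 73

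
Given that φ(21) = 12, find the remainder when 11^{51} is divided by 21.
By Euler: 11^{12} ≡ 1 mod 21 since gcd(11, 21) = 1. 51 = 4×12 + 3. So 11^{51} ≡ 11^{3} ≡ 8 mod 21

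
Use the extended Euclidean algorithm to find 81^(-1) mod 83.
Extended GCD: 81(41) + 83(-40) = 1. So 81^(-1) ≡ 41 (mod 83). Verify: 81 × 41 = 3321 ≡ 1 (mod 83)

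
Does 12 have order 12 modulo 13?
12^{2} ≡ 1 (mod 13) and 2 < 12, so ord_13(12) = 2 ≠ 12 and 12 is not a primitive root.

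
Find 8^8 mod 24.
By repeated squaring mod 24: 8^{1}≡8, 8^{2}≡16, 8^{4}≡16, 8^{8}≡16. So 8^{8} ≡ 16 mod 24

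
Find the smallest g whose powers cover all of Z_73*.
g = 5. For each prime q|72: 5^{36}≡72, 5^{24}≡8, none ≡ 1, so ord_73(5) = 72 and 5 is a primitive root.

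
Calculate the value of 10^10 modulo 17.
By repeated squaring mod 17: 10^{1}≡10, 10^{2}≡15, 10^{4}≡4, 10^{8}≡16. Then 10^{10} = 10^{8+2} ≡ 16 × 15 ≡ 2 mod 17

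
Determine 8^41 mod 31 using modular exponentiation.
Using Fermat: 8^{30} ≡ 1 (mod 31). 41 ≡ 11 (mod 30). So 8^{41} ≡ 8^{11} ≡ 8 (mod 31)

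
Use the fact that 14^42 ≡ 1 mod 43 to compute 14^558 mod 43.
By Fermat: 14^{42} ≡ 1 mod 43. 558 ≡ 12 mod 42. So 14^{558} ≡ 14^{12} ≡ 11 mod 43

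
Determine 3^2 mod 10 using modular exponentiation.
3^{2} = 9 ≡ 9 (mod 10)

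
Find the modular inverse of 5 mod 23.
Since 23 is prime, by Fermat 5^(-1) ≡ 5^{21} ≡ 14 (mod 23). Verify: 5 × 14 = 70 ≡ 1 (mod 23)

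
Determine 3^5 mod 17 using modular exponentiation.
By repeated squaring (mod 17): 3^{1}≡3, 3^{2}≡9, 3^{4}≡13. Then 3^{5} = 3^{4+1} ≡ 13 × 3 ≡ 5 (mod 17)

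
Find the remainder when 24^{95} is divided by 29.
By Fermat: 24^{28} ≡ 1 mod 29. 95 = 3×28 + 11. So 24^{95} ≡ 24^{11} ≡ 16 mod 29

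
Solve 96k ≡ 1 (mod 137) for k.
Since 137 is prime, by Fermat 96^(-1) ≡ 96^{135} ≡ 10 (mod 137). Verify: 96 × 10 = 960 ≡ 1 (mod 137)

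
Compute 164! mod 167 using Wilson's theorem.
(166)! = (164)! × (165) × (166) ≡ -1 mod 167. So (164)! ≡ -1 × [(166)(165)]^(-1) ≡ 83 mod 167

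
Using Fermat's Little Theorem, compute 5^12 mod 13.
By Fermat's Little Theorem, 5^{12} ≡ 1 (mod 13) since 13 is prime and gcd(5, 13) = 1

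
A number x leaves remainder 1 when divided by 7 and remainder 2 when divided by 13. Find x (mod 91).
M = 7 × 13 = 91. M₁ = 13, y₁ ≡ 6 (mod 7). M₂ = 7, y₂ ≡ 2 (mod 13). x = 1×13×6 + 2×7×2 ≡ 15 (mod 91)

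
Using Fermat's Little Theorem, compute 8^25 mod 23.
By Fermat: 8^{22} ≡ 1 (mod 23). So 8^{25} = 8^{22} · 8^{3} ≡ 8^{3} ≡ 6 (mod 23)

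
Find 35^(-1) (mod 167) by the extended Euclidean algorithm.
Extended GCD: 35(-62) + 167(13) = 1. So 35^(-1) ≡ -62 ≡ 105 (mod 167). Verify: 35 × 105 = 3675 ≡ 1 (mod 167)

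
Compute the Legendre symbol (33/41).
(33/41) = 33^{20} mod 41 = 1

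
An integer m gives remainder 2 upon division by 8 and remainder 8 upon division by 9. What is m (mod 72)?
M = 8 × 9 = 72. M₁ = 9, y₁ ≡ 1 (mod 8). M₂ = 8, y₂ ≡ 8 (mod 9). m = 2×9×1 + 8×8×8 ≡ 26 (mod 72)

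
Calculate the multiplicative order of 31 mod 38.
Powers of 31 mod 38: 31^1≡31, 31^2≡11, 31^3≡37, 31^4≡7, 31^5≡27, 31^6≡1. Order = 6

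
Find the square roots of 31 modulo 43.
The square roots of 31 mod 43 are 17 and 26. Verify: 17² = 289 ≡ 31 mod 43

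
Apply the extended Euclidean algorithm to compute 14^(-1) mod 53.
Extended GCD: 14(19) + 53(-5) = 1. So 14^(-1) ≡ 19 (mod 53). Verify: 14 × 19 = 266 ≡ 1 (mod 53)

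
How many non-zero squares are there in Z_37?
For prime 37, there are (p-1)/2 = (37-1)/2 = 18 quadratic residues (excluding 0).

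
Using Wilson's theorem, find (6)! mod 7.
By Wilson's theorem, (6)! ≡ -1 ≡ 6 mod 7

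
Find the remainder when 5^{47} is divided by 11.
By Fermat: 5^{10} ≡ 1 mod 11. 47 = 4×10 + 7. So 5^{47} ≡ 5^{7} ≡ 3 mod 11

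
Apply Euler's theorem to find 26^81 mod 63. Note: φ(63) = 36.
By Euler: 26^{36} ≡ 1 mod 63 since gcd(26, 63) = 1. 81 = 2×36 + 9. So 26^{81} ≡ 26^{9} ≡ 62 mod 63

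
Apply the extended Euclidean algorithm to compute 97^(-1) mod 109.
Extended GCD: 97(9) + 109(-8) = 1. So 97^(-1) ≡ 9 mod 109. Verify: 97 × 9 = 873 ≡ 1 mod 109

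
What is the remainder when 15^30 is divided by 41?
By repeated squaring (mod 41): 15^{1}≡15, 15^{2}≡20, 15^{4}≡31, 15^{8}≡18, 15^{16}≡37. Then 15^{30} = 15^{16+8+4+2} ≡ 37 × 18 × 31 × 20 ≡ 9 (mod 41)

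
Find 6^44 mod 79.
By repeated squaring mod 79: 6^{1}≡6, 6^{2}≡36, 6^{4}≡32, 6^{8}≡76, 6^{16}≡9, 6^{32}≡2. Then 6^{44} = 6^{32+8+4} ≡ 2 × 76 × 32 ≡ 45 mod 79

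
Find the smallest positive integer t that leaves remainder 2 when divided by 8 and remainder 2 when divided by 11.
M = 8 × 11 = 88. M₁ = 11, y₁ ≡ 3 mod 8. M₂ = 8, y₂ ≡ 7 mod 11. t = 2×11×3 + 2×8×7 ≡ 2 mod 88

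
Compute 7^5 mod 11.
By repeated squaring (mod 11): 7^{1}≡7, 7^{2}≡5, 7^{4}≡3. Then 7^{5} = 7^{4+1} ≡ 3 × 7 ≡ 10 (mod 11)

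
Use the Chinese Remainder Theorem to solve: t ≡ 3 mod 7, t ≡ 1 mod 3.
M = 7 × 3 = 21. M₁ = 3, y₁ ≡ 5 mod 7. M₂ = 7, y₂ ≡ 1 mod 3. t = 3×3×5 + 1×7×1 ≡ 10 mod 21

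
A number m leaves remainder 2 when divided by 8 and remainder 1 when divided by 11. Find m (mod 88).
M = 8 × 11 = 88. M₁ = 11, y₁ ≡ 3 (mod 8). M₂ = 8, y₂ ≡ 7 (mod 11). m = 2×11×3 + 1×8×7 ≡ 34 (mod 88)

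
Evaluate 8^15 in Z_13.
Using Fermat: 8^{12} ≡ 1 mod 13. 15 ≡ 3 mod 12. So 8^{15} ≡ 8^{3} ≡ 5 mod 13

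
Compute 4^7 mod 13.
By repeated squaring (mod 13): 4^{1}≡4, 4^{2}≡3, 4^{4}≡9. Then 4^{7} = 4^{4+2+1} ≡ 9 × 3 × 4 ≡ 4 (mod 13)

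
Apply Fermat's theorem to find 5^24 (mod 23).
By Fermat: 5^{22} ≡ 1 (mod 23). So 5^{24} = 5^{22} · 5^{2} ≡ 5^{2} ≡ 2 (mod 23)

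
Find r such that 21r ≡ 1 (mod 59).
Since 59 is prime, by Fermat 21^(-1) ≡ 21^{57} ≡ 45 (mod 59). Verify: 21 × 45 = 945 ≡ 1 (mod 59)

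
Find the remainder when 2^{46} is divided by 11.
By Fermat: 2^{10} ≡ 1 (mod 11). 46 = 4×10 + 6. So 2^{46} ≡ 2^{6} ≡ 9 (mod 11)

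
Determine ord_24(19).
Powers of 19 mod 24: 19^1≡19, 19^2≡1. Order = 2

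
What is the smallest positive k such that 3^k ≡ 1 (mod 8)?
Powers of 3 mod 8: 3^1≡3, 3^2≡1. ord_8(3) = 2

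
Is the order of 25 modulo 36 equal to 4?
Powers of 25 mod 36: 25^1≡25, 25^2≡13, 25^3≡1. Already 25^3≡1, so the order is 3 < 4. No, the actual order is 3.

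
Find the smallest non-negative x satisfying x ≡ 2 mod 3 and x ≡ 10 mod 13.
M = 3 × 13 = 39. M₁ = 13, y₁ ≡ 1 mod 3. M₂ = 3, y₂ ≡ 9 mod 13. x = 2×13×1 + 10×3×9 ≡ 23 mod 39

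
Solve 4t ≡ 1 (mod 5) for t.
Since 5 is prime, by Fermat 4^(-1) ≡ 4^{3} ≡ 4 (mod 5). Verify: 4 × 4 = 16 ≡ 1 (mod 5)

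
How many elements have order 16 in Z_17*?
A prime p has φ(p-1) primitive roots; here φ(16) = 8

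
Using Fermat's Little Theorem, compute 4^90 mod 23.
By Fermat: 4^{22} ≡ 1 (mod 23). 90 = 4×22 + 2. So 4^{90} ≡ 4^{2} ≡ 16 (mod 23)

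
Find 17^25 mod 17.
By repeated squaring mod 17: 17^{1}≡0, 17^{2}≡0, 17^{4}≡0, 17^{8}≡0, 17^{16}≡0. Then 17^{25} = 17^{16+8+1} ≡ 0 × 0 × 0 ≡ 0 mod 17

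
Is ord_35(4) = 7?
Powers of 4 mod 35: 4^1≡4, 4^2≡16, 4^3≡29, 4^4≡11, 4^5≡9, 4^6≡1. Already 4^6≡1, so the order is 6 < 7. No, the actual order is 6.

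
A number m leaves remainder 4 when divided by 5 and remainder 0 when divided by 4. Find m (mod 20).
M = 5 × 4 = 20. M₁ = 4, y₁ ≡ 4 (mod 5). M₂ = 5, y₂ ≡ 1 (mod 4). m = 4×4×4 + 0×5×1 ≡ 4 (mod 20)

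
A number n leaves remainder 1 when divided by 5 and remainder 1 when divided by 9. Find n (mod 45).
M = 5 × 9 = 45. M₁ = 9, y₁ ≡ 4 (mod 5). M₂ = 5, y₂ ≡ 2 (mod 9). n = 1×9×4 + 1×5×2 ≡ 1 (mod 45)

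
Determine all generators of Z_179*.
There are φ(178) = 88 primitive roots mod 179: {2, 6, 7, 8, 10, 11, 18, 21, 23, 24, 26, 28, 30, 32, 33, 34, 35, 37, 38, 40, 41, 44, 50, 53, 54, 55, 58, 62, 63, 69, 71, 72, 73, 78, 79, 84, 86, 90, 91, 92, 94, 96, 97, 98, 99, 102, 103, 104, 105, 109, 111, 112, 113, 114, 115, 118, 119, 120, 122, 123, 127, 128, 130, 131, 132, 133, 134, 136, 137, 140, 143, 148, 150, 152, 154, 157, 159, 160, 162, 163, 164, 165, 166, 167, 170, 174, 175, 176}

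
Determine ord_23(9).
Powers of 9 mod 23: 9^1≡9, 9^2≡12, 9^3≡16, 9^4≡6, 9^5≡8, 9^6≡3, 9^7≡4, 9^8≡13, 9^9≡2, 9^10≡18, 9^11≡1. ord_23(9) = 11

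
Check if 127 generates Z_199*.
ord_199(127) divides 198. For each prime q|198: 127^{99}≡198, 127^{66}≡92, 127^{18}≡125, none ≡ 1. So 127 has order 198 and is a primitive root mod 199.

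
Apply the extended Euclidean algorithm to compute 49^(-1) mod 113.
Extended GCD: 49(30) + 113(-13) = 1. So 49^(-1) ≡ 30 mod 113. Verify: 49 × 30 = 1470 ≡ 1 mod 113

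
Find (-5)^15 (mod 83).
By repeated squaring (mod 83): (-5)^{1}≡78, (-5)^{2}≡25, (-5)^{4}≡44, (-5)^{8}≡27. Then (-5)^{15} = (-5)^{8+4+2+1} ≡ 27 × 44 × 25 × 78 ≡ 70 (mod 83)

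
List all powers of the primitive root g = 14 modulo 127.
14^1, 14^2, ..., 14^{126} mod 127: [14, 69, 77, 62, 106, 87, 75, 34, 95, 60, 78, 76, 48, 37, 10, 13, 55, 8, 112, 44, 108, 115, 86, 61, 92, 18, 125, 99, 116, 100, 3, 42, 80, 104, 59, 64, 7, 98, 102, 31, 53, 107, 101, 17, 111, 30, 39, 38, 24, 82, 5, 70, 91, 4, 56, 22, 54, 121, 43, 94, 46, 9, 126, 113, 58, 50, 65, 21, 40, 52, 93, 32, 67, 49, 51, 79, 90, 117, 114, 72, 119, 15, 83, 19, 12, 41, 66, 35, 109, 2, 28, 11, 27, 124, 85, 47, 23, 68, 63, 120, 29, 25, 96, 74, 20, 26, 110, 16, 97, 88, 89, 103, 45, 122, 57, 36, 123, 71, 105, 73, 6, 84, 33, 81, 118, 1]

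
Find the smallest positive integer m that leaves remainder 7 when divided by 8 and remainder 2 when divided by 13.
M = 8 × 13 = 104. M₁ = 13, y₁ ≡ 5 mod 8. M₂ = 8, y₂ ≡ 5 mod 13. m = 7×13×5 + 2×8×5 ≡ 15 mod 104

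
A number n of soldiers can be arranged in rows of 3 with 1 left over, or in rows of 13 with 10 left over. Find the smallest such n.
M = 3 × 13 = 39. M₁ = 13, y₁ ≡ 1 mod 3. M₂ = 3, y₂ ≡ 9 mod 13. n = 1×13×1 + 10×3×9 ≡ 10 mod 39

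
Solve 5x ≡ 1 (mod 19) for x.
Since 19 is prime, by Fermat 5^(-1) ≡ 5^{17} ≡ 4 (mod 19). Verify: 5 × 4 = 20 ≡ 1 (mod 19)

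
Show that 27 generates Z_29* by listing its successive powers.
27^1, 27^2, ..., 27^{28} mod 29: [27, 4, 21, 16, 26, 6, 17, 24, 10, 9, 11, 7, 15, 28, 2, 25, 8, 13, 3, 23, 12, 5, 19, 20, 18, 22, 14, 1]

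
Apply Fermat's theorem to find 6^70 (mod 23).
By Fermat: 6^{22} ≡ 1 (mod 23). 70 = 3×22 + 4. So 6^{70} ≡ 6^{4} ≡ 8 (mod 23)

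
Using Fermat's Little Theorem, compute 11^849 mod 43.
By Fermat: 11^{42} ≡ 1 mod 43. 849 ≡ 9 mod 42. So 11^{849} ≡ 11^{9} ≡ 35 mod 43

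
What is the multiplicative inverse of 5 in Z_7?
Since 7 is prime, by Fermat 5^(-1) ≡ 5^{5} ≡ 3 mod 7. Verify: 5 × 3 = 15 ≡ 1 mod 7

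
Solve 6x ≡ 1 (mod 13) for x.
Since 13 is prime, by Fermat 6^(-1) ≡ 6^{11} ≡ 11 (mod 13). Verify: 6 × 11 = 66 ≡ 1 (mod 13)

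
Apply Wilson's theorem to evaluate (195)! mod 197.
(196)! = (195)! × (196) ≡ -1 mod 197. So (195)! ≡ -1 × (196)^(-1) ≡ (-1)×(-1) = 1 mod 197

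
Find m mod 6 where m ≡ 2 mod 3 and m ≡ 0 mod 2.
M = 3 × 2 = 6. M₁ = 2, y₁ ≡ 2 mod 3. M₂ = 3, y₂ ≡ 1 mod 2. m = 2×2×2 + 0×3×1 ≡ 2 mod 6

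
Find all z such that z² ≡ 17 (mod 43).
The square roots of 17 mod 43 are 24 and 19. Verify: 24² = 576 ≡ 17 (mod 43)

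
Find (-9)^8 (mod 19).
By repeated squaring (mod 19): (-9)^{1}≡10, (-9)^{2}≡5, (-9)^{4}≡6, (-9)^{8}≡17. So (-9)^{8} ≡ 17 (mod 19)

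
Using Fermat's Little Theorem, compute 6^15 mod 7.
By Fermat: 6^{6} ≡ 1 (mod 7). 15 = 2×6 + 3. So 6^{15} ≡ 6^{3} ≡ 6 (mod 7)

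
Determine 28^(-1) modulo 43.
Since 43 is prime, by Fermat 28^(-1) ≡ 28^{41} ≡ 20 mod 43. Verify: 28 × 20 = 560 ≡ 1 mod 43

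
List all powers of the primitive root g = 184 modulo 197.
184^1, 184^2, ..., 184^{196} mod 197: [184, 169, 167, 193, 52, 112, 120, 16, 186, 143, 111, 133, 44, 19, 147, 59, 21, 121, 3, 158, 113, 107, 185, 156, 139, 163, 48, 164, 35, 136, 5, 132, 57, 47, 177, 63, 166, 9, 80, 142, 124, 161, 74, 23, 95, 144, 98, 105, 14, 15, 2, 171, 141, 137, 189, 104, 27, 43, 32, 175, 89, 25, 69, 88, 38, 97, 118, 42, 45, 6, 119, 29, 17, 173, 115, 81, 129, 96, 131, 70, 75, 10, 67, 114, 94, 157, 126, 135, 18, 160, 87, 51, 125, 148, 46, 190, 91, 196, 13, 28, 30, 4, 145, 85, 77, 181, 11, 54, 86, 64, 153, 178, 50, 138, 176, 76, 194, 39, 84, 90, 12, 41, 58, 34, 149, 33, 162, 61, 192, 65, 140, 150, 20, 134, 31, 188, 117, 55, 73, 36, 123, 174, 102, 53, 99, 92, 183, 182, 195, 26, 56, 60, 8, 93, 170, 154, 165, 22, 108, 172, 128, 109, 159, 100, 79, 155, 152, 191, 78, 168, 180, 24, 82, 116, 68, 101, 66, 127, 122, 187, 130, 83, 103, 40, 71, 62, 179, 37, 110, 146, 72, 49, 151, 7, 106, 1]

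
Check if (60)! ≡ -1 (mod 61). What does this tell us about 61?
(60)! mod 61 = 60. Since this equals -1 (mod 61), Wilson confirms 61 is prime.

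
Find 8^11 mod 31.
By repeated squaring mod 31: 8^{1}≡8, 8^{2}≡2, 8^{4}≡4, 8^{8}≡16. Then 8^{11} = 8^{8+2+1} ≡ 16 × 2 × 8 ≡ 8 mod 31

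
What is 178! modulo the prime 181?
(180)! = (178)! × (179) × (180) ≡ -1 (mod 181). So (178)! ≡ -1 × [(180)(179)]^(-1) ≡ 90 (mod 181)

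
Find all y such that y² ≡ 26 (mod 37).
The square roots of 26 mod 37 are 10 and 27. Verify: 10² = 100 ≡ 26 (mod 37)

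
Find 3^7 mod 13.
By repeated squaring mod 13: 3^{1}≡3, 3^{2}≡9, 3^{4}≡3. Then 3^{7} = 3^{4+2+1} ≡ 3 × 9 × 3 ≡ 3 mod 13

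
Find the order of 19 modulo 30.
Powers of 19 mod 30: 19^1≡19, 19^2≡1. So the order of 19 is 2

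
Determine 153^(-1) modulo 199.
Since 199 is prime, by Fermat 153^(-1) ≡ 153^{197} ≡ 186 (mod 199). Verify: 153 × 186 = 28458 ≡ 1 (mod 199)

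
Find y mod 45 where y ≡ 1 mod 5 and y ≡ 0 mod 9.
M = 5 × 9 = 45. M₁ = 9, y₁ ≡ 4 mod 5. M₂ = 5, y₂ ≡ 2 mod 9. y = 1×9×4 + 0×5×2 ≡ 36 mod 45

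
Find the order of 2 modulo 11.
Powers of 2 mod 11: 2^1≡2, 2^2≡4, 2^3≡8, 2^4≡5, 2^5≡10, 2^6≡9, 2^7≡7, 2^8≡3, 2^9≡6, 2^10≡1. Order = 10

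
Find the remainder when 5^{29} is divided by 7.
By Fermat: 5^{6} ≡ 1 mod 7. 29 = 4×6 + 5. So 5^{29} ≡ 5^{5} ≡ 3 mod 7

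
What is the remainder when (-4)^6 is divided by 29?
By repeated squaring mod 29: (-4)^{1}≡25, (-4)^{2}≡16, (-4)^{4}≡24. Then (-4)^{6} = (-4)^{4+2} ≡ 24 × 16 ≡ 7 mod 29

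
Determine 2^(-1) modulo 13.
Since 13 is prime, by Fermat 2^(-1) ≡ 2^{11} ≡ 7 (mod 13). Verify: 2 × 7 = 14 ≡ 1 (mod 13)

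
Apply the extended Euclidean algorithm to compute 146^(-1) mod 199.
Extended GCD: 146(15) + 199(-11) = 1. So 146^(-1) ≡ 15 mod 199. Verify: 146 × 15 = 2190 ≡ 1 mod 199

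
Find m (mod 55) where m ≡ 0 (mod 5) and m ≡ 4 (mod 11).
M = 5 × 11 = 55. M₁ = 11, y₁ ≡ 1 (mod 5). M₂ = 5, y₂ ≡ 9 (mod 11). m = 0×11×1 + 4×5×9 ≡ 15 (mod 55)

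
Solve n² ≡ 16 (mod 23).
The square roots of 16 mod 23 are 4 and 19. Verify: 4² = 16 ≡ 16 (mod 23)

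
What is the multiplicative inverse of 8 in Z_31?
Since 31 is prime, by Fermat 8^(-1) ≡ 8^{29} ≡ 4 mod 31. Verify: 8 × 4 = 32 ≡ 1 mod 31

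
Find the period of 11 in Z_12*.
Powers of 11 mod 12: 11^1≡11, 11^2≡1. ord_12(11) = 2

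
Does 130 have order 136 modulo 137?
130^{68} ≡ 1 (mod 137) and 68 < 136, so ord_137(130) = 68 ≠ 136 and 130 is not a primitive root.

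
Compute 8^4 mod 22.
8^{4} = 4096 ≡ 4 mod 22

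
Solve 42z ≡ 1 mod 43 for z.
Since 43 is prime, by Fermat 42^(-1) ≡ 42^{41} ≡ 42 mod 43. Verify: 42 × 42 = 1764 ≡ 1 mod 43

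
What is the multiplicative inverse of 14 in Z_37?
Since 37 is prime, by Fermat 14^(-1) ≡ 14^{35} ≡ 8 mod 37. Verify: 14 × 8 = 112 ≡ 1 mod 37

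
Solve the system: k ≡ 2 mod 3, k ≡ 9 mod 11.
M = 3 × 11 = 33. M₁ = 11, y₁ ≡ 2 mod 3. M₂ = 3, y₂ ≡ 4 mod 11. k = 2×11×2 + 9×3×4 ≡ 20 mod 33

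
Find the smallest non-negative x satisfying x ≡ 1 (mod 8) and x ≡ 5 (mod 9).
M = 8 × 9 = 72. M₁ = 9, y₁ ≡ 1 (mod 8). M₂ = 8, y₂ ≡ 8 (mod 9). x = 1×9×1 + 5×8×8 ≡ 41 (mod 72)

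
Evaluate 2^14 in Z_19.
By repeated squaring (mod 19): 2^{1}≡2, 2^{2}≡4, 2^{4}≡16, 2^{8}≡9. Then 2^{14} = 2^{8+4+2} ≡ 9 × 16 × 4 ≡ 6 (mod 19)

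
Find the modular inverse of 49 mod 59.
Since 59 is prime, by Fermat 49^(-1) ≡ 49^{57} ≡ 53 (mod 59). Verify: 49 × 53 = 2597 ≡ 1 (mod 59)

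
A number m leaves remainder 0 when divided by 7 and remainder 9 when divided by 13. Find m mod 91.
M = 7 × 13 = 91. M₁ = 13, y₁ ≡ 6 mod 7. M₂ = 7, y₂ ≡ 2 mod 13. m = 0×13×6 + 9×7×2 ≡ 35 mod 91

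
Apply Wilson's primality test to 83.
(82)! mod 83 = 82. Since 82 ≡ -1 mod 83, 83 is prime.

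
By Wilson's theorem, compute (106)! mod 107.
By Wilson's theorem, (106)! ≡ -1 ≡ 106 mod 107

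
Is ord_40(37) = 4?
Powers of 37 mod 40: 37^1≡37, 37^2≡9, 37^3≡13, 37^4≡1. First k with 37^k≡1 is k=4. Yes, ord_40(37) = 4.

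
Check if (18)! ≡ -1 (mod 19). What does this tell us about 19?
(18)! mod 19 = 18. Since this equals -1 (mod 19), Wilson confirms 19 is prime.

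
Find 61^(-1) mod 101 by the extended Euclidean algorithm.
Extended GCD: 61(-48) + 101(29) = 1. So 61^(-1) ≡ -48 ≡ 53 mod 101. Verify: 61 × 53 = 3233 ≡ 1 mod 101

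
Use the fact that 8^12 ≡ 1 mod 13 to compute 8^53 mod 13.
By Fermat: 8^{12} ≡ 1 mod 13. 53 = 4×12 + 5. So 8^{53} ≡ 8^{5} ≡ 8 mod 13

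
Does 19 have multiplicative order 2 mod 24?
Powers of 19 mod 24: 19^1≡19, 19^2≡1. First k with 19^k≡1 is k=2. Yes, ord_24(19) = 2.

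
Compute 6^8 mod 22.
By repeated squaring (mod 22): 6^{1}≡6, 6^{2}≡14, 6^{4}≡20, 6^{8}≡4. So 6^{8} ≡ 4 (mod 22)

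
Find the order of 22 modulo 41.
Powers of 22 mod 41: 22^1≡22, 22^2≡33, 22^3≡29, 22^4≡23, 22^5≡14, 22^6≡21, 22^7≡11, 22^8≡37, 22^9≡35, 22^10≡32, 22^11≡7, 22^12≡31, 22^13≡26, 22^14≡39, 22^15≡38, 22^16≡16, 22^17≡24, 22^18≡36, 22^19≡13, 22^20≡40, 22^21≡19, 22^22≡8, 22^23≡12, 22^24≡18, 22^25≡27, 22^26≡20, 22^27≡30, 22^28≡4, 22^29≡6, 22^30≡9, 22^31≡34, 22^32≡10, 22^33≡15, 22^34≡2, 22^35≡3, 22^36≡25, 22^37≡17, 22^38≡5, 22^39≡28, 22^40≡1. ord_41(22) = 40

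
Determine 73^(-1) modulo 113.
Since 113 is prime, by Fermat 73^(-1) ≡ 73^{111} ≡ 48 mod 113. Verify: 73 × 48 = 3504 ≡ 1 mod 113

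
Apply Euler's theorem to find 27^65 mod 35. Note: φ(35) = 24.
By Euler: 27^{24} ≡ 1 mod 35 since gcd(27, 35) = 1. 65 = 2×24 + 17. So 27^{65} ≡ 27^{17} ≡ 27 mod 35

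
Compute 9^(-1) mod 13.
Since 13 is prime, by Fermat 9^(-1) ≡ 9^{11} ≡ 3 mod 13. Verify: 9 × 3 = 27 ≡ 1 mod 13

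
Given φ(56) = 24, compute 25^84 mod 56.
By Euler: 25^{24} ≡ 1 mod 56 since gcd(25, 56) = 1. 84 = 3×24 + 12. So 25^{84} ≡ 25^{12} ≡ 1 mod 56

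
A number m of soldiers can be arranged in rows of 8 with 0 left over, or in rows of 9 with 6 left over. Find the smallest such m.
M = 8 × 9 = 72. M₁ = 9, y₁ ≡ 1 mod 8. M₂ = 8, y₂ ≡ 8 mod 9. m = 0×9×1 + 6×8×8 ≡ 24 mod 72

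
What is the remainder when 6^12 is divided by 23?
By repeated squaring mod 23: 6^{1}≡6, 6^{2}≡13, 6^{4}≡8, 6^{8}≡18. Then 6^{12} = 6^{8+4} ≡ 18 × 8 ≡ 6 mod 23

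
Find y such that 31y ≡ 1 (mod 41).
Since 41 is prime, by Fermat 31^(-1) ≡ 31^{39} ≡ 4 (mod 41). Verify: 31 × 4 = 124 ≡ 1 (mod 41)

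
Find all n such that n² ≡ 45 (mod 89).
The square roots of 45 mod 89 are 32 and 57. Verify: 32² = 1024 ≡ 45 (mod 89)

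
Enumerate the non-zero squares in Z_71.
Squares in Z_71*: {1, 2, 3, 4, 5, 6, 8, 9, 10, 12, 15, 16, 18, 19, 20, 24, 25, 27, 29, 30, 32, 36, 37, 38, 40, 43, 45, 48, 49, 50, 54, 57, 58, 60, 64}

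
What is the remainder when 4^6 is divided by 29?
By repeated squaring mod 29: 4^{1}≡4, 4^{2}≡16, 4^{4}≡24. Then 4^{6} = 4^{4+2} ≡ 24 × 16 ≡ 7 mod 29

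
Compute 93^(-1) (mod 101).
Since 101 is prime, by Fermat 93^(-1) ≡ 93^{99} ≡ 63 (mod 101). Verify: 93 × 63 = 5859 ≡ 1 (mod 101)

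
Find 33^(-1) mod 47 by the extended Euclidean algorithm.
Extended GCD: 33(10) + 47(-7) = 1. So 33^(-1) ≡ 10 mod 47. Verify: 33 × 10 = 330 ≡ 1 mod 47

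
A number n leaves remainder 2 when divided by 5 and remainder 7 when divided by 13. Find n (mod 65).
M = 5 × 13 = 65. M₁ = 13, y₁ ≡ 2 (mod 5). M₂ = 5, y₂ ≡ 8 (mod 13). n = 2×13×2 + 7×5×8 ≡ 7 (mod 65)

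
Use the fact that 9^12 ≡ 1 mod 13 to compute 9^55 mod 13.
By Fermat: 9^{12} ≡ 1 mod 13. 55 = 4×12 + 7. So 9^{55} ≡ 9^{7} ≡ 9 mod 13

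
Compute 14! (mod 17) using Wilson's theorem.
(16)! = (14)! × (15) × (16) ≡ -1 (mod 17). So (14)! ≡ -1 × [(16)(15)]^(-1) ≡ 8 (mod 17)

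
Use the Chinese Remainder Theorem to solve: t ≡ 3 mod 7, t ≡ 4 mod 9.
M = 7 × 9 = 63. M₁ = 9, y₁ ≡ 4 mod 7. M₂ = 7, y₂ ≡ 4 mod 9. t = 3×9×4 + 4×7×4 ≡ 31 mod 63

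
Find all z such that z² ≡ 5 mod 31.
The square roots of 5 mod 31 are 25 and 6. Verify: 25² = 625 ≡ 5 mod 31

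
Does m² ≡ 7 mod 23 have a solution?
By Euler's criterion: 7^{11} ≡ 22 mod 23. Since this equals -1 (≡ 22), 7 is not a QR.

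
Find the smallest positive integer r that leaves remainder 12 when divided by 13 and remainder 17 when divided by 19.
M = 13 × 19 = 247. M₁ = 19, y₁ ≡ 11 mod 13. M₂ = 13, y₂ ≡ 3 mod 19. r = 12×19×11 + 17×13×3 ≡ 207 mod 247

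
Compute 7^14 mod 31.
By repeated squaring (mod 31): 7^{1}≡7, 7^{2}≡18, 7^{4}≡14, 7^{8}≡10. Then 7^{14} = 7^{8+4+2} ≡ 10 × 14 × 18 ≡ 9 (mod 31)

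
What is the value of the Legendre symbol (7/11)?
(7/11) = 7^{5} mod 11 = -1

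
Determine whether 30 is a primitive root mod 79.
ord_79(30) divides 78. For each prime q|78: 30^{39}≡78, 30^{26}≡23, 30^{6}≡8, none ≡ 1. So 30 has order 78 and is a primitive root mod 79.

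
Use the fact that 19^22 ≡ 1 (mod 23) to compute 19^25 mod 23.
By Fermat: 19^{22} ≡ 1 (mod 23). So 19^{25} = 19^{22} · 19^{3} ≡ 19^{3} ≡ 5 (mod 23)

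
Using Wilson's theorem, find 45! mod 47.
(46)! = (45)! × (46) ≡ -1 mod 47. So (45)! ≡ -1 × (46)^(-1) ≡ (-1)×(-1) = 1 mod 47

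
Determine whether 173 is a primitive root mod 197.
173^{98} ≡ 1 (mod 197) and 98 < 196, so ord_197(173) = 98 ≠ 196 and 173 is not a primitive root.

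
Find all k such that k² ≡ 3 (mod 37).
The square roots of 3 mod 37 are 22 and 15. Verify: 22² = 484 ≡ 3 (mod 37)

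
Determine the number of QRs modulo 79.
The squaring map on Z_79* is 2-to-1, so there are (78)/2 = 39 QRs.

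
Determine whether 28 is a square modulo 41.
By Euler's criterion: 28^{20} ≡ 40 mod 41. Since this equals -1 (≡ 40), 28 is not a QR.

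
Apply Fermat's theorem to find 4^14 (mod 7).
By Fermat: 4^{6} ≡ 1 (mod 7). 14 = 2×6 + 2. So 4^{14} ≡ 4^{2} ≡ 2 (mod 7)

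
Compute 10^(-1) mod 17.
Since 17 is prime, by Fermat 10^(-1) ≡ 10^{15} ≡ 12 mod 17. Verify: 10 × 12 = 120 ≡ 1 mod 17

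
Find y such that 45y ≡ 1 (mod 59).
Since 59 is prime, by Fermat 45^(-1) ≡ 45^{57} ≡ 21 (mod 59). Verify: 45 × 21 = 945 ≡ 1 (mod 59)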